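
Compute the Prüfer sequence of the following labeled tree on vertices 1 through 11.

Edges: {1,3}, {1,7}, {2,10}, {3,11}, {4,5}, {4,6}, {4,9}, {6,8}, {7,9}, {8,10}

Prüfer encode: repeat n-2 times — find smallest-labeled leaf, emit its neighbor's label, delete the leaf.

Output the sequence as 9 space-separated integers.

Step 1: leaves = {2,5,11}. Remove smallest leaf 2, emit neighbor 10.
Step 2: leaves = {5,10,11}. Remove smallest leaf 5, emit neighbor 4.
Step 3: leaves = {10,11}. Remove smallest leaf 10, emit neighbor 8.
Step 4: leaves = {8,11}. Remove smallest leaf 8, emit neighbor 6.
Step 5: leaves = {6,11}. Remove smallest leaf 6, emit neighbor 4.
Step 6: leaves = {4,11}. Remove smallest leaf 4, emit neighbor 9.
Step 7: leaves = {9,11}. Remove smallest leaf 9, emit neighbor 7.
Step 8: leaves = {7,11}. Remove smallest leaf 7, emit neighbor 1.
Step 9: leaves = {1,11}. Remove smallest leaf 1, emit neighbor 3.
Done: 2 vertices remain (3, 11). Sequence = [10 4 8 6 4 9 7 1 3]

Answer: 10 4 8 6 4 9 7 1 3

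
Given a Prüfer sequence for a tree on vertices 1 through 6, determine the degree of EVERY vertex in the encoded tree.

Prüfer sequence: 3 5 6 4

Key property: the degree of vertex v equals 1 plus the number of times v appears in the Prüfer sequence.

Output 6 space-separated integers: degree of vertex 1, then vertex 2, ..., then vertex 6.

Answer: 1 1 2 2 2 2

Derivation:
p_1 = 3: count[3] becomes 1
p_2 = 5: count[5] becomes 1
p_3 = 6: count[6] becomes 1
p_4 = 4: count[4] becomes 1
Degrees (1 + count): deg[1]=1+0=1, deg[2]=1+0=1, deg[3]=1+1=2, deg[4]=1+1=2, deg[5]=1+1=2, deg[6]=1+1=2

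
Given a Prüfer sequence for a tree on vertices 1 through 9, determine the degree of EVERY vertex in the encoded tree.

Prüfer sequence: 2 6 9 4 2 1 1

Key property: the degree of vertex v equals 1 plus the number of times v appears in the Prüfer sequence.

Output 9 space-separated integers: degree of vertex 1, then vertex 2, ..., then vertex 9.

p_1 = 2: count[2] becomes 1
p_2 = 6: count[6] becomes 1
p_3 = 9: count[9] becomes 1
p_4 = 4: count[4] becomes 1
p_5 = 2: count[2] becomes 2
p_6 = 1: count[1] becomes 1
p_7 = 1: count[1] becomes 2
Degrees (1 + count): deg[1]=1+2=3, deg[2]=1+2=3, deg[3]=1+0=1, deg[4]=1+1=2, deg[5]=1+0=1, deg[6]=1+1=2, deg[7]=1+0=1, deg[8]=1+0=1, deg[9]=1+1=2

Answer: 3 3 1 2 1 2 1 1 2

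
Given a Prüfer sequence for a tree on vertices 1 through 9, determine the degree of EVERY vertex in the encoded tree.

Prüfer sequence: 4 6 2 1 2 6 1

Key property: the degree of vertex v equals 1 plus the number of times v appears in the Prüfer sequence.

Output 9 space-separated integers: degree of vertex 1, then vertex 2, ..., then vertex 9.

p_1 = 4: count[4] becomes 1
p_2 = 6: count[6] becomes 1
p_3 = 2: count[2] becomes 1
p_4 = 1: count[1] becomes 1
p_5 = 2: count[2] becomes 2
p_6 = 6: count[6] becomes 2
p_7 = 1: count[1] becomes 2
Degrees (1 + count): deg[1]=1+2=3, deg[2]=1+2=3, deg[3]=1+0=1, deg[4]=1+1=2, deg[5]=1+0=1, deg[6]=1+2=3, deg[7]=1+0=1, deg[8]=1+0=1, deg[9]=1+0=1

Answer: 3 3 1 2 1 3 1 1 1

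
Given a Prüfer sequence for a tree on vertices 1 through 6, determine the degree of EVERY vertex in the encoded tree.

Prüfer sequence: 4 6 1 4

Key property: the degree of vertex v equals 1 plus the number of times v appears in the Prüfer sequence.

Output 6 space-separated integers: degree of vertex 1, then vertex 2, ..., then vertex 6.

p_1 = 4: count[4] becomes 1
p_2 = 6: count[6] becomes 1
p_3 = 1: count[1] becomes 1
p_4 = 4: count[4] becomes 2
Degrees (1 + count): deg[1]=1+1=2, deg[2]=1+0=1, deg[3]=1+0=1, deg[4]=1+2=3, deg[5]=1+0=1, deg[6]=1+1=2

Answer: 2 1 1 3 1 2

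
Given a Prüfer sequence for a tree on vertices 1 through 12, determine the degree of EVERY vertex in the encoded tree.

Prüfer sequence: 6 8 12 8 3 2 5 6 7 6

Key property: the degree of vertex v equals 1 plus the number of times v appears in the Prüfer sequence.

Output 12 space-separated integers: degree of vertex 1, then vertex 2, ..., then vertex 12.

Answer: 1 2 2 1 2 4 2 3 1 1 1 2

Derivation:
p_1 = 6: count[6] becomes 1
p_2 = 8: count[8] becomes 1
p_3 = 12: count[12] becomes 1
p_4 = 8: count[8] becomes 2
p_5 = 3: count[3] becomes 1
p_6 = 2: count[2] becomes 1
p_7 = 5: count[5] becomes 1
p_8 = 6: count[6] becomes 2
p_9 = 7: count[7] becomes 1
p_10 = 6: count[6] becomes 3
Degrees (1 + count): deg[1]=1+0=1, deg[2]=1+1=2, deg[3]=1+1=2, deg[4]=1+0=1, deg[5]=1+1=2, deg[6]=1+3=4, deg[7]=1+1=2, deg[8]=1+2=3, deg[9]=1+0=1, deg[10]=1+0=1, deg[11]=1+0=1, deg[12]=1+1=2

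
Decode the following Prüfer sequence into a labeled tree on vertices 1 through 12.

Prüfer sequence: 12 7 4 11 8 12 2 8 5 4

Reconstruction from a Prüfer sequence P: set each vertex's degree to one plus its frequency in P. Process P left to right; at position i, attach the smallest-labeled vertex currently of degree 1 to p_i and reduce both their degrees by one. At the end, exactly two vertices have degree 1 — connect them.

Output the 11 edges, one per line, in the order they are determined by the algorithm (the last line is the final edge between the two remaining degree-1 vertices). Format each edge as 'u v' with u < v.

Answer: 1 12
3 7
4 6
7 11
8 9
10 12
2 11
2 8
5 8
4 5
4 12

Derivation:
Initial degrees: {1:1, 2:2, 3:1, 4:3, 5:2, 6:1, 7:2, 8:3, 9:1, 10:1, 11:2, 12:3}
Step 1: smallest deg-1 vertex = 1, p_1 = 12. Add edge {1,12}. Now deg[1]=0, deg[12]=2.
Step 2: smallest deg-1 vertex = 3, p_2 = 7. Add edge {3,7}. Now deg[3]=0, deg[7]=1.
Step 3: smallest deg-1 vertex = 6, p_3 = 4. Add edge {4,6}. Now deg[6]=0, deg[4]=2.
Step 4: smallest deg-1 vertex = 7, p_4 = 11. Add edge {7,11}. Now deg[7]=0, deg[11]=1.
Step 5: smallest deg-1 vertex = 9, p_5 = 8. Add edge {8,9}. Now deg[9]=0, deg[8]=2.
Step 6: smallest deg-1 vertex = 10, p_6 = 12. Add edge {10,12}. Now deg[10]=0, deg[12]=1.
Step 7: smallest deg-1 vertex = 11, p_7 = 2. Add edge {2,11}. Now deg[11]=0, deg[2]=1.
Step 8: smallest deg-1 vertex = 2, p_8 = 8. Add edge {2,8}. Now deg[2]=0, deg[8]=1.
Step 9: smallest deg-1 vertex = 8, p_9 = 5. Add edge {5,8}. Now deg[8]=0, deg[5]=1.
Step 10: smallest deg-1 vertex = 5, p_10 = 4. Add edge {4,5}. Now deg[5]=0, deg[4]=1.
Final: two remaining deg-1 vertices are 4, 12. Add edge {4,12}.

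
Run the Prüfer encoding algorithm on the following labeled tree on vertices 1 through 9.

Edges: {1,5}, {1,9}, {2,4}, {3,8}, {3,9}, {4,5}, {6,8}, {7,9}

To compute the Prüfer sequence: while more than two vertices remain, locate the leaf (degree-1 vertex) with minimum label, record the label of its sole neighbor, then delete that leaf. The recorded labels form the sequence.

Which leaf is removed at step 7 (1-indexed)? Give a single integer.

Answer: 8

Derivation:
Step 1: current leaves = {2,6,7}. Remove leaf 2 (neighbor: 4).
Step 2: current leaves = {4,6,7}. Remove leaf 4 (neighbor: 5).
Step 3: current leaves = {5,6,7}. Remove leaf 5 (neighbor: 1).
Step 4: current leaves = {1,6,7}. Remove leaf 1 (neighbor: 9).
Step 5: current leaves = {6,7}. Remove leaf 6 (neighbor: 8).
Step 6: current leaves = {7,8}. Remove leaf 7 (neighbor: 9).
Step 7: current leaves = {8,9}. Remove leaf 8 (neighbor: 3).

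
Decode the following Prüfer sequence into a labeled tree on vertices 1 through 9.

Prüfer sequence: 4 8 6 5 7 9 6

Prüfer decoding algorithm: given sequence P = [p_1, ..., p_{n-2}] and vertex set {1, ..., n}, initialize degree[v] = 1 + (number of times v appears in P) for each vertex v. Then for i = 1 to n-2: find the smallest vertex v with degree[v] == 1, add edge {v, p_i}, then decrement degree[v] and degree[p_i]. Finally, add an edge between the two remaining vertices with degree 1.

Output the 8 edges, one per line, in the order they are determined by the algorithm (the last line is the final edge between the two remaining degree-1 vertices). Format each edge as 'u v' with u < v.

Answer: 1 4
2 8
3 6
4 5
5 7
7 9
6 8
6 9

Derivation:
Initial degrees: {1:1, 2:1, 3:1, 4:2, 5:2, 6:3, 7:2, 8:2, 9:2}
Step 1: smallest deg-1 vertex = 1, p_1 = 4. Add edge {1,4}. Now deg[1]=0, deg[4]=1.
Step 2: smallest deg-1 vertex = 2, p_2 = 8. Add edge {2,8}. Now deg[2]=0, deg[8]=1.
Step 3: smallest deg-1 vertex = 3, p_3 = 6. Add edge {3,6}. Now deg[3]=0, deg[6]=2.
Step 4: smallest deg-1 vertex = 4, p_4 = 5. Add edge {4,5}. Now deg[4]=0, deg[5]=1.
Step 5: smallest deg-1 vertex = 5, p_5 = 7. Add edge {5,7}. Now deg[5]=0, deg[7]=1.
Step 6: smallest deg-1 vertex = 7, p_6 = 9. Add edge {7,9}. Now deg[7]=0, deg[9]=1.
Step 7: smallest deg-1 vertex = 8, p_7 = 6. Add edge {6,8}. Now deg[8]=0, deg[6]=1.
Final: two remaining deg-1 vertices are 6, 9. Add edge {6,9}.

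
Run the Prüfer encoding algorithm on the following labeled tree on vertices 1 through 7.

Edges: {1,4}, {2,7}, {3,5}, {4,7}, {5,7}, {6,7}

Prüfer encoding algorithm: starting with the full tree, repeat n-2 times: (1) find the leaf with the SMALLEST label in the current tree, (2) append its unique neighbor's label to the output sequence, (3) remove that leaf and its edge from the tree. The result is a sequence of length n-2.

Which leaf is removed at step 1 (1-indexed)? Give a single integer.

Step 1: current leaves = {1,2,3,6}. Remove leaf 1 (neighbor: 4).

Answer: 1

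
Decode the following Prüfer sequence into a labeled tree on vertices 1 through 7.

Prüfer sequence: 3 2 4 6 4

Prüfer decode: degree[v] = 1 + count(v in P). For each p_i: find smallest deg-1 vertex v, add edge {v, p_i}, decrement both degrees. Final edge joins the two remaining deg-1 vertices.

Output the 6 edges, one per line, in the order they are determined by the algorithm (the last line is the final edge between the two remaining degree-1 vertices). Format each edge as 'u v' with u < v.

Answer: 1 3
2 3
2 4
5 6
4 6
4 7

Derivation:
Initial degrees: {1:1, 2:2, 3:2, 4:3, 5:1, 6:2, 7:1}
Step 1: smallest deg-1 vertex = 1, p_1 = 3. Add edge {1,3}. Now deg[1]=0, deg[3]=1.
Step 2: smallest deg-1 vertex = 3, p_2 = 2. Add edge {2,3}. Now deg[3]=0, deg[2]=1.
Step 3: smallest deg-1 vertex = 2, p_3 = 4. Add edge {2,4}. Now deg[2]=0, deg[4]=2.
Step 4: smallest deg-1 vertex = 5, p_4 = 6. Add edge {5,6}. Now deg[5]=0, deg[6]=1.
Step 5: smallest deg-1 vertex = 6, p_5 = 4. Add edge {4,6}. Now deg[6]=0, deg[4]=1.
Final: two remaining deg-1 vertices are 4, 7. Add edge {4,7}.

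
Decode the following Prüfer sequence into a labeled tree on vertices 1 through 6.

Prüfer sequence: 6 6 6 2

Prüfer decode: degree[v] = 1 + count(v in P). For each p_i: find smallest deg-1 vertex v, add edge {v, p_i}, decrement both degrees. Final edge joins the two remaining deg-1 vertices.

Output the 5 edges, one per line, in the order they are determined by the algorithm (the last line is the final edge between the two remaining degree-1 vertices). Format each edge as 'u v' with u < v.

Answer: 1 6
3 6
4 6
2 5
2 6

Derivation:
Initial degrees: {1:1, 2:2, 3:1, 4:1, 5:1, 6:4}
Step 1: smallest deg-1 vertex = 1, p_1 = 6. Add edge {1,6}. Now deg[1]=0, deg[6]=3.
Step 2: smallest deg-1 vertex = 3, p_2 = 6. Add edge {3,6}. Now deg[3]=0, deg[6]=2.
Step 3: smallest deg-1 vertex = 4, p_3 = 6. Add edge {4,6}. Now deg[4]=0, deg[6]=1.
Step 4: smallest deg-1 vertex = 5, p_4 = 2. Add edge {2,5}. Now deg[5]=0, deg[2]=1.
Final: two remaining deg-1 vertices are 2, 6. Add edge {2,6}.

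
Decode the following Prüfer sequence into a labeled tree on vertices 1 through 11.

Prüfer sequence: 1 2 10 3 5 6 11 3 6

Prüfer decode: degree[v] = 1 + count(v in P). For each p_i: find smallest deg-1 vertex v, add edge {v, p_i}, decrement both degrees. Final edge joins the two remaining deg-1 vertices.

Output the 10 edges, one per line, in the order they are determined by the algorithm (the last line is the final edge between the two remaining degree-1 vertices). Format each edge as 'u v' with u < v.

Initial degrees: {1:2, 2:2, 3:3, 4:1, 5:2, 6:3, 7:1, 8:1, 9:1, 10:2, 11:2}
Step 1: smallest deg-1 vertex = 4, p_1 = 1. Add edge {1,4}. Now deg[4]=0, deg[1]=1.
Step 2: smallest deg-1 vertex = 1, p_2 = 2. Add edge {1,2}. Now deg[1]=0, deg[2]=1.
Step 3: smallest deg-1 vertex = 2, p_3 = 10. Add edge {2,10}. Now deg[2]=0, deg[10]=1.
Step 4: smallest deg-1 vertex = 7, p_4 = 3. Add edge {3,7}. Now deg[7]=0, deg[3]=2.
Step 5: smallest deg-1 vertex = 8, p_5 = 5. Add edge {5,8}. Now deg[8]=0, deg[5]=1.
Step 6: smallest deg-1 vertex = 5, p_6 = 6. Add edge {5,6}. Now deg[5]=0, deg[6]=2.
Step 7: smallest deg-1 vertex = 9, p_7 = 11. Add edge {9,11}. Now deg[9]=0, deg[11]=1.
Step 8: smallest deg-1 vertex = 10, p_8 = 3. Add edge {3,10}. Now deg[10]=0, deg[3]=1.
Step 9: smallest deg-1 vertex = 3, p_9 = 6. Add edge {3,6}. Now deg[3]=0, deg[6]=1.
Final: two remaining deg-1 vertices are 6, 11. Add edge {6,11}.

Answer: 1 4
1 2
2 10
3 7
5 8
5 6
9 11
3 10
3 6
6 11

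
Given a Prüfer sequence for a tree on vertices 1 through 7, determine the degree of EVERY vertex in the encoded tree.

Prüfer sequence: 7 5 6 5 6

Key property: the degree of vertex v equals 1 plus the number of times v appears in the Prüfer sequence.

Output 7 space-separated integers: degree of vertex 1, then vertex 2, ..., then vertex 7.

p_1 = 7: count[7] becomes 1
p_2 = 5: count[5] becomes 1
p_3 = 6: count[6] becomes 1
p_4 = 5: count[5] becomes 2
p_5 = 6: count[6] becomes 2
Degrees (1 + count): deg[1]=1+0=1, deg[2]=1+0=1, deg[3]=1+0=1, deg[4]=1+0=1, deg[5]=1+2=3, deg[6]=1+2=3, deg[7]=1+1=2

Answer: 1 1 1 1 3 3 2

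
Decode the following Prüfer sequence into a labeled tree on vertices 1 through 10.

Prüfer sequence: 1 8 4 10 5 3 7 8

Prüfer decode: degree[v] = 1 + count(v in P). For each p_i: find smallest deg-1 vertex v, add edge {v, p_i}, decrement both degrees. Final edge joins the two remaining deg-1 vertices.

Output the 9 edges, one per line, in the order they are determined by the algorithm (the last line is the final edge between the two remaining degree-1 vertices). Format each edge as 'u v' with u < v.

Initial degrees: {1:2, 2:1, 3:2, 4:2, 5:2, 6:1, 7:2, 8:3, 9:1, 10:2}
Step 1: smallest deg-1 vertex = 2, p_1 = 1. Add edge {1,2}. Now deg[2]=0, deg[1]=1.
Step 2: smallest deg-1 vertex = 1, p_2 = 8. Add edge {1,8}. Now deg[1]=0, deg[8]=2.
Step 3: smallest deg-1 vertex = 6, p_3 = 4. Add edge {4,6}. Now deg[6]=0, deg[4]=1.
Step 4: smallest deg-1 vertex = 4, p_4 = 10. Add edge {4,10}. Now deg[4]=0, deg[10]=1.
Step 5: smallest deg-1 vertex = 9, p_5 = 5. Add edge {5,9}. Now deg[9]=0, deg[5]=1.
Step 6: smallest deg-1 vertex = 5, p_6 = 3. Add edge {3,5}. Now deg[5]=0, deg[3]=1.
Step 7: smallest deg-1 vertex = 3, p_7 = 7. Add edge {3,7}. Now deg[3]=0, deg[7]=1.
Step 8: smallest deg-1 vertex = 7, p_8 = 8. Add edge {7,8}. Now deg[7]=0, deg[8]=1.
Final: two remaining deg-1 vertices are 8, 10. Add edge {8,10}.

Answer: 1 2
1 8
4 6
4 10
5 9
3 5
3 7
7 8
8 10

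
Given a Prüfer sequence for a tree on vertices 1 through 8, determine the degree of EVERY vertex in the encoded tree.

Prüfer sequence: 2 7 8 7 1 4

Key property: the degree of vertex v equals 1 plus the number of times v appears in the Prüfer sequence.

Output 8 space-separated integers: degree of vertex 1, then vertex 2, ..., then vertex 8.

p_1 = 2: count[2] becomes 1
p_2 = 7: count[7] becomes 1
p_3 = 8: count[8] becomes 1
p_4 = 7: count[7] becomes 2
p_5 = 1: count[1] becomes 1
p_6 = 4: count[4] becomes 1
Degrees (1 + count): deg[1]=1+1=2, deg[2]=1+1=2, deg[3]=1+0=1, deg[4]=1+1=2, deg[5]=1+0=1, deg[6]=1+0=1, deg[7]=1+2=3, deg[8]=1+1=2

Answer: 2 2 1 2 1 1 3 2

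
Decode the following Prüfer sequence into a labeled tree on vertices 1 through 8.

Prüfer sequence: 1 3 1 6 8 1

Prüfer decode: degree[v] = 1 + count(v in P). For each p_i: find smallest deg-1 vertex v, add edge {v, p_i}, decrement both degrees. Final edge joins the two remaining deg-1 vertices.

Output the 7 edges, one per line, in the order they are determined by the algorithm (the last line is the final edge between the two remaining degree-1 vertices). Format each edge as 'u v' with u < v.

Answer: 1 2
3 4
1 3
5 6
6 8
1 7
1 8

Derivation:
Initial degrees: {1:4, 2:1, 3:2, 4:1, 5:1, 6:2, 7:1, 8:2}
Step 1: smallest deg-1 vertex = 2, p_1 = 1. Add edge {1,2}. Now deg[2]=0, deg[1]=3.
Step 2: smallest deg-1 vertex = 4, p_2 = 3. Add edge {3,4}. Now deg[4]=0, deg[3]=1.
Step 3: smallest deg-1 vertex = 3, p_3 = 1. Add edge {1,3}. Now deg[3]=0, deg[1]=2.
Step 4: smallest deg-1 vertex = 5, p_4 = 6. Add edge {5,6}. Now deg[5]=0, deg[6]=1.
Step 5: smallest deg-1 vertex = 6, p_5 = 8. Add edge {6,8}. Now deg[6]=0, deg[8]=1.
Step 6: smallest deg-1 vertex = 7, p_6 = 1. Add edge {1,7}. Now deg[7]=0, deg[1]=1.
Final: two remaining deg-1 vertices are 1, 8. Add edge {1,8}.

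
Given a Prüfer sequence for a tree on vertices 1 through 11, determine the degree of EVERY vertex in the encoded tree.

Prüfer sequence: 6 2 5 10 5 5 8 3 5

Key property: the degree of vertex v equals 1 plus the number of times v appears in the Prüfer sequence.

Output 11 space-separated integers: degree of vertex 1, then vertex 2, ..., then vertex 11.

p_1 = 6: count[6] becomes 1
p_2 = 2: count[2] becomes 1
p_3 = 5: count[5] becomes 1
p_4 = 10: count[10] becomes 1
p_5 = 5: count[5] becomes 2
p_6 = 5: count[5] becomes 3
p_7 = 8: count[8] becomes 1
p_8 = 3: count[3] becomes 1
p_9 = 5: count[5] becomes 4
Degrees (1 + count): deg[1]=1+0=1, deg[2]=1+1=2, deg[3]=1+1=2, deg[4]=1+0=1, deg[5]=1+4=5, deg[6]=1+1=2, deg[7]=1+0=1, deg[8]=1+1=2, deg[9]=1+0=1, deg[10]=1+1=2, deg[11]=1+0=1

Answer: 1 2 2 1 5 2 1 2 1 2 1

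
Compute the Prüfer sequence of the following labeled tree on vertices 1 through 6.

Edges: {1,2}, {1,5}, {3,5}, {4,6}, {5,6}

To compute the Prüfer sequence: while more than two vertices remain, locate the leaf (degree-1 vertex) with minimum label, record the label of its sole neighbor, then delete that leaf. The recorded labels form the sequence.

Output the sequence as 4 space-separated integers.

Step 1: leaves = {2,3,4}. Remove smallest leaf 2, emit neighbor 1.
Step 2: leaves = {1,3,4}. Remove smallest leaf 1, emit neighbor 5.
Step 3: leaves = {3,4}. Remove smallest leaf 3, emit neighbor 5.
Step 4: leaves = {4,5}. Remove smallest leaf 4, emit neighbor 6.
Done: 2 vertices remain (5, 6). Sequence = [1 5 5 6]

Answer: 1 5 5 6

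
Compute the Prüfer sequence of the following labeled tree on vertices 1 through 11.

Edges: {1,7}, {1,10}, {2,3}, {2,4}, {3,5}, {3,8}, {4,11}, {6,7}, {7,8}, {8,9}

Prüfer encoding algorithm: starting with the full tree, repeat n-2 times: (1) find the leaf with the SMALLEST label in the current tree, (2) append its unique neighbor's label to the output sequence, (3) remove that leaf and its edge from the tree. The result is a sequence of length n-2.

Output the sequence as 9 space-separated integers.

Step 1: leaves = {5,6,9,10,11}. Remove smallest leaf 5, emit neighbor 3.
Step 2: leaves = {6,9,10,11}. Remove smallest leaf 6, emit neighbor 7.
Step 3: leaves = {9,10,11}. Remove smallest leaf 9, emit neighbor 8.
Step 4: leaves = {10,11}. Remove smallest leaf 10, emit neighbor 1.
Step 5: leaves = {1,11}. Remove smallest leaf 1, emit neighbor 7.
Step 6: leaves = {7,11}. Remove smallest leaf 7, emit neighbor 8.
Step 7: leaves = {8,11}. Remove smallest leaf 8, emit neighbor 3.
Step 8: leaves = {3,11}. Remove smallest leaf 3, emit neighbor 2.
Step 9: leaves = {2,11}. Remove smallest leaf 2, emit neighbor 4.
Done: 2 vertices remain (4, 11). Sequence = [3 7 8 1 7 8 3 2 4]

Answer: 3 7 8 1 7 8 3 2 4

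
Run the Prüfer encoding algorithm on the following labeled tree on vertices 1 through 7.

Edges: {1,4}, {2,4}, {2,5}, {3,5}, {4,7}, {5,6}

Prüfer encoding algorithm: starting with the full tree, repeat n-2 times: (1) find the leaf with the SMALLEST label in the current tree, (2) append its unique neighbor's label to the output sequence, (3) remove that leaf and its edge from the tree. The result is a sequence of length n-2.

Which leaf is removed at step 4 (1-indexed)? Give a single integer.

Step 1: current leaves = {1,3,6,7}. Remove leaf 1 (neighbor: 4).
Step 2: current leaves = {3,6,7}. Remove leaf 3 (neighbor: 5).
Step 3: current leaves = {6,7}. Remove leaf 6 (neighbor: 5).
Step 4: current leaves = {5,7}. Remove leaf 5 (neighbor: 2).

Answer: 5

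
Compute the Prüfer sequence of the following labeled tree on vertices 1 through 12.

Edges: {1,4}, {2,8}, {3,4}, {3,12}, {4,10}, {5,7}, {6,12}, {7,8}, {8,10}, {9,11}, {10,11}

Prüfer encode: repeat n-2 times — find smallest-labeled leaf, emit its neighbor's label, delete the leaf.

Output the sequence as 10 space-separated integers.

Answer: 4 8 7 12 8 10 11 10 4 3

Derivation:
Step 1: leaves = {1,2,5,6,9}. Remove smallest leaf 1, emit neighbor 4.
Step 2: leaves = {2,5,6,9}. Remove smallest leaf 2, emit neighbor 8.
Step 3: leaves = {5,6,9}. Remove smallest leaf 5, emit neighbor 7.
Step 4: leaves = {6,7,9}. Remove smallest leaf 6, emit neighbor 12.
Step 5: leaves = {7,9,12}. Remove smallest leaf 7, emit neighbor 8.
Step 6: leaves = {8,9,12}. Remove smallest leaf 8, emit neighbor 10.
Step 7: leaves = {9,12}. Remove smallest leaf 9, emit neighbor 11.
Step 8: leaves = {11,12}. Remove smallest leaf 11, emit neighbor 10.
Step 9: leaves = {10,12}. Remove smallest leaf 10, emit neighbor 4.
Step 10: leaves = {4,12}. Remove smallest leaf 4, emit neighbor 3.
Done: 2 vertices remain (3, 12). Sequence = [4 8 7 12 8 10 11 10 4 3]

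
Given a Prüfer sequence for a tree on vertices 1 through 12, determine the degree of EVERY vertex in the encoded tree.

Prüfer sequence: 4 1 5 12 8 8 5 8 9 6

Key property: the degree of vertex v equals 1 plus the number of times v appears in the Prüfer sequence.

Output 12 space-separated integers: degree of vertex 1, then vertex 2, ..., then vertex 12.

Answer: 2 1 1 2 3 2 1 4 2 1 1 2

Derivation:
p_1 = 4: count[4] becomes 1
p_2 = 1: count[1] becomes 1
p_3 = 5: count[5] becomes 1
p_4 = 12: count[12] becomes 1
p_5 = 8: count[8] becomes 1
p_6 = 8: count[8] becomes 2
p_7 = 5: count[5] becomes 2
p_8 = 8: count[8] becomes 3
p_9 = 9: count[9] becomes 1
p_10 = 6: count[6] becomes 1
Degrees (1 + count): deg[1]=1+1=2, deg[2]=1+0=1, deg[3]=1+0=1, deg[4]=1+1=2, deg[5]=1+2=3, deg[6]=1+1=2, deg[7]=1+0=1, deg[8]=1+3=4, deg[9]=1+1=2, deg[10]=1+0=1, deg[11]=1+0=1, deg[12]=1+1=2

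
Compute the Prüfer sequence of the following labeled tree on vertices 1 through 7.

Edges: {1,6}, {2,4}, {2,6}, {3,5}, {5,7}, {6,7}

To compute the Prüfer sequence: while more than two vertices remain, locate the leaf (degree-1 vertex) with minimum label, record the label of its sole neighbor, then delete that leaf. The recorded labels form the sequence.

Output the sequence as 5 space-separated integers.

Answer: 6 5 2 6 7

Derivation:
Step 1: leaves = {1,3,4}. Remove smallest leaf 1, emit neighbor 6.
Step 2: leaves = {3,4}. Remove smallest leaf 3, emit neighbor 5.
Step 3: leaves = {4,5}. Remove smallest leaf 4, emit neighbor 2.
Step 4: leaves = {2,5}. Remove smallest leaf 2, emit neighbor 6.
Step 5: leaves = {5,6}. Remove smallest leaf 5, emit neighbor 7.
Done: 2 vertices remain (6, 7). Sequence = [6 5 2 6 7]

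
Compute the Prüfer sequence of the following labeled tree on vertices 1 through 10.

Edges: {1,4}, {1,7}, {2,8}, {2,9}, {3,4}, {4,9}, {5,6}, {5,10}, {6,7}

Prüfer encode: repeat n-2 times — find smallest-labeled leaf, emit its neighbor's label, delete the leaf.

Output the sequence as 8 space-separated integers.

Answer: 4 2 9 4 1 7 6 5

Derivation:
Step 1: leaves = {3,8,10}. Remove smallest leaf 3, emit neighbor 4.
Step 2: leaves = {8,10}. Remove smallest leaf 8, emit neighbor 2.
Step 3: leaves = {2,10}. Remove smallest leaf 2, emit neighbor 9.
Step 4: leaves = {9,10}. Remove smallest leaf 9, emit neighbor 4.
Step 5: leaves = {4,10}. Remove smallest leaf 4, emit neighbor 1.
Step 6: leaves = {1,10}. Remove smallest leaf 1, emit neighbor 7.
Step 7: leaves = {7,10}. Remove smallest leaf 7, emit neighbor 6.
Step 8: leaves = {6,10}. Remove smallest leaf 6, emit neighbor 5.
Done: 2 vertices remain (5, 10). Sequence = [4 2 9 4 1 7 6 5]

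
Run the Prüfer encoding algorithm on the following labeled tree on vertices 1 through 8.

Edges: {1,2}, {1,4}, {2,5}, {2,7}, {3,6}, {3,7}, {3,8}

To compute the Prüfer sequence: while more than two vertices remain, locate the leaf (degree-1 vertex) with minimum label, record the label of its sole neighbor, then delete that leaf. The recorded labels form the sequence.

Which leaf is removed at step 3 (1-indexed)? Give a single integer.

Step 1: current leaves = {4,5,6,8}. Remove leaf 4 (neighbor: 1).
Step 2: current leaves = {1,5,6,8}. Remove leaf 1 (neighbor: 2).
Step 3: current leaves = {5,6,8}. Remove leaf 5 (neighbor: 2).

Answer: 5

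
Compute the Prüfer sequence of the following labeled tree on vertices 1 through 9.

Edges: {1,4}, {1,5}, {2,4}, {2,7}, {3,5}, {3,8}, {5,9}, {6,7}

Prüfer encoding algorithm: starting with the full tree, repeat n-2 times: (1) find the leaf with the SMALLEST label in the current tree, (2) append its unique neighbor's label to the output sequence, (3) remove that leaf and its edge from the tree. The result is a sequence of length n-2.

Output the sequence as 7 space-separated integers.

Answer: 7 2 4 1 5 3 5

Derivation:
Step 1: leaves = {6,8,9}. Remove smallest leaf 6, emit neighbor 7.
Step 2: leaves = {7,8,9}. Remove smallest leaf 7, emit neighbor 2.
Step 3: leaves = {2,8,9}. Remove smallest leaf 2, emit neighbor 4.
Step 4: leaves = {4,8,9}. Remove smallest leaf 4, emit neighbor 1.
Step 5: leaves = {1,8,9}. Remove smallest leaf 1, emit neighbor 5.
Step 6: leaves = {8,9}. Remove smallest leaf 8, emit neighbor 3.
Step 7: leaves = {3,9}. Remove smallest leaf 3, emit neighbor 5.
Done: 2 vertices remain (5, 9). Sequence = [7 2 4 1 5 3 5]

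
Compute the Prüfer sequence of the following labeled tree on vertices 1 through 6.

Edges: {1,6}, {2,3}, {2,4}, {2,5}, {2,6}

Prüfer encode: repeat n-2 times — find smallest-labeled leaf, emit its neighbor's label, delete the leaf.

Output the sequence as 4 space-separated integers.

Answer: 6 2 2 2

Derivation:
Step 1: leaves = {1,3,4,5}. Remove smallest leaf 1, emit neighbor 6.
Step 2: leaves = {3,4,5,6}. Remove smallest leaf 3, emit neighbor 2.
Step 3: leaves = {4,5,6}. Remove smallest leaf 4, emit neighbor 2.
Step 4: leaves = {5,6}. Remove smallest leaf 5, emit neighbor 2.
Done: 2 vertices remain (2, 6). Sequence = [6 2 2 2]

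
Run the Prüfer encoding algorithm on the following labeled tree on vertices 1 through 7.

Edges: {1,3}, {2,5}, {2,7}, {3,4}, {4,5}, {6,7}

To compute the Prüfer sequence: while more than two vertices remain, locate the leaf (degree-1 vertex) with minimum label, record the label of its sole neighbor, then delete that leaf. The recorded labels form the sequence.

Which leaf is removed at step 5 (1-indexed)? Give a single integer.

Step 1: current leaves = {1,6}. Remove leaf 1 (neighbor: 3).
Step 2: current leaves = {3,6}. Remove leaf 3 (neighbor: 4).
Step 3: current leaves = {4,6}. Remove leaf 4 (neighbor: 5).
Step 4: current leaves = {5,6}. Remove leaf 5 (neighbor: 2).
Step 5: current leaves = {2,6}. Remove leaf 2 (neighbor: 7).

Answer: 2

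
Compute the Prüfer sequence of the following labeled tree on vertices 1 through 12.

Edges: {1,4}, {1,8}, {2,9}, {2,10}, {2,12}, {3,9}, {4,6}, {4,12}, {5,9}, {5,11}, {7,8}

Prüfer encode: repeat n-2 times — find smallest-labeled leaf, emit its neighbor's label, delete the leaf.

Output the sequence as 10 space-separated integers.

Step 1: leaves = {3,6,7,10,11}. Remove smallest leaf 3, emit neighbor 9.
Step 2: leaves = {6,7,10,11}. Remove smallest leaf 6, emit neighbor 4.
Step 3: leaves = {7,10,11}. Remove smallest leaf 7, emit neighbor 8.
Step 4: leaves = {8,10,11}. Remove smallest leaf 8, emit neighbor 1.
Step 5: leaves = {1,10,11}. Remove smallest leaf 1, emit neighbor 4.
Step 6: leaves = {4,10,11}. Remove smallest leaf 4, emit neighbor 12.
Step 7: leaves = {10,11,12}. Remove smallest leaf 10, emit neighbor 2.
Step 8: leaves = {11,12}. Remove smallest leaf 11, emit neighbor 5.
Step 9: leaves = {5,12}. Remove smallest leaf 5, emit neighbor 9.
Step 10: leaves = {9,12}. Remove smallest leaf 9, emit neighbor 2.
Done: 2 vertices remain (2, 12). Sequence = [9 4 8 1 4 12 2 5 9 2]

Answer: 9 4 8 1 4 12 2 5 9 2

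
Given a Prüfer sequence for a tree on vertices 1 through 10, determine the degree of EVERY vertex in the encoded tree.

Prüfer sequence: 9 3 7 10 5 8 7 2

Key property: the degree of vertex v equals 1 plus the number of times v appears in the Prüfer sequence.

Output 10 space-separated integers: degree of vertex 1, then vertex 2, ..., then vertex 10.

Answer: 1 2 2 1 2 1 3 2 2 2

Derivation:
p_1 = 9: count[9] becomes 1
p_2 = 3: count[3] becomes 1
p_3 = 7: count[7] becomes 1
p_4 = 10: count[10] becomes 1
p_5 = 5: count[5] becomes 1
p_6 = 8: count[8] becomes 1
p_7 = 7: count[7] becomes 2
p_8 = 2: count[2] becomes 1
Degrees (1 + count): deg[1]=1+0=1, deg[2]=1+1=2, deg[3]=1+1=2, deg[4]=1+0=1, deg[5]=1+1=2, deg[6]=1+0=1, deg[7]=1+2=3, deg[8]=1+1=2, deg[9]=1+1=2, deg[10]=1+1=2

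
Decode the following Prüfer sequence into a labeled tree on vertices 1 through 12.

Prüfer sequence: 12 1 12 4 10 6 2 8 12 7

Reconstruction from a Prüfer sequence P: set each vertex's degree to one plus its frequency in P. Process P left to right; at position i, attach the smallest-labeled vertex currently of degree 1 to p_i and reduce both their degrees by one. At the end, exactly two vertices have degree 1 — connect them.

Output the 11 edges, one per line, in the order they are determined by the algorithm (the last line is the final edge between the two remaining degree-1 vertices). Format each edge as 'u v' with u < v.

Initial degrees: {1:2, 2:2, 3:1, 4:2, 5:1, 6:2, 7:2, 8:2, 9:1, 10:2, 11:1, 12:4}
Step 1: smallest deg-1 vertex = 3, p_1 = 12. Add edge {3,12}. Now deg[3]=0, deg[12]=3.
Step 2: smallest deg-1 vertex = 5, p_2 = 1. Add edge {1,5}. Now deg[5]=0, deg[1]=1.
Step 3: smallest deg-1 vertex = 1, p_3 = 12. Add edge {1,12}. Now deg[1]=0, deg[12]=2.
Step 4: smallest deg-1 vertex = 9, p_4 = 4. Add edge {4,9}. Now deg[9]=0, deg[4]=1.
Step 5: smallest deg-1 vertex = 4, p_5 = 10. Add edge {4,10}. Now deg[4]=0, deg[10]=1.
Step 6: smallest deg-1 vertex = 10, p_6 = 6. Add edge {6,10}. Now deg[10]=0, deg[6]=1.
Step 7: smallest deg-1 vertex = 6, p_7 = 2. Add edge {2,6}. Now deg[6]=0, deg[2]=1.
Step 8: smallest deg-1 vertex = 2, p_8 = 8. Add edge {2,8}. Now deg[2]=0, deg[8]=1.
Step 9: smallest deg-1 vertex = 8, p_9 = 12. Add edge {8,12}. Now deg[8]=0, deg[12]=1.
Step 10: smallest deg-1 vertex = 11, p_10 = 7. Add edge {7,11}. Now deg[11]=0, deg[7]=1.
Final: two remaining deg-1 vertices are 7, 12. Add edge {7,12}.

Answer: 3 12
1 5
1 12
4 9
4 10
6 10
2 6
2 8
8 12
7 11
7 12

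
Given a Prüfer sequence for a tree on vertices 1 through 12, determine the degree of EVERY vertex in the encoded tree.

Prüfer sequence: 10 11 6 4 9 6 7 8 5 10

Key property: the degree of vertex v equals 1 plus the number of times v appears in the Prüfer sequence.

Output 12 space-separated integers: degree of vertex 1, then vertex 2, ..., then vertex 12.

p_1 = 10: count[10] becomes 1
p_2 = 11: count[11] becomes 1
p_3 = 6: count[6] becomes 1
p_4 = 4: count[4] becomes 1
p_5 = 9: count[9] becomes 1
p_6 = 6: count[6] becomes 2
p_7 = 7: count[7] becomes 1
p_8 = 8: count[8] becomes 1
p_9 = 5: count[5] becomes 1
p_10 = 10: count[10] becomes 2
Degrees (1 + count): deg[1]=1+0=1, deg[2]=1+0=1, deg[3]=1+0=1, deg[4]=1+1=2, deg[5]=1+1=2, deg[6]=1+2=3, deg[7]=1+1=2, deg[8]=1+1=2, deg[9]=1+1=2, deg[10]=1+2=3, deg[11]=1+1=2, deg[12]=1+0=1

Answer: 1 1 1 2 2 3 2 2 2 3 2 1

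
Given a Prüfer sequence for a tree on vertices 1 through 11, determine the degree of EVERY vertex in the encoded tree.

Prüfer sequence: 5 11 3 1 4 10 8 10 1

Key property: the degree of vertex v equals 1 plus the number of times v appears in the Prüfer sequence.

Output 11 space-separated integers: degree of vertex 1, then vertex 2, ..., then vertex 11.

Answer: 3 1 2 2 2 1 1 2 1 3 2

Derivation:
p_1 = 5: count[5] becomes 1
p_2 = 11: count[11] becomes 1
p_3 = 3: count[3] becomes 1
p_4 = 1: count[1] becomes 1
p_5 = 4: count[4] becomes 1
p_6 = 10: count[10] becomes 1
p_7 = 8: count[8] becomes 1
p_8 = 10: count[10] becomes 2
p_9 = 1: count[1] becomes 2
Degrees (1 + count): deg[1]=1+2=3, deg[2]=1+0=1, deg[3]=1+1=2, deg[4]=1+1=2, deg[5]=1+1=2, deg[6]=1+0=1, deg[7]=1+0=1, deg[8]=1+1=2, deg[9]=1+0=1, deg[10]=1+2=3, deg[11]=1+1=2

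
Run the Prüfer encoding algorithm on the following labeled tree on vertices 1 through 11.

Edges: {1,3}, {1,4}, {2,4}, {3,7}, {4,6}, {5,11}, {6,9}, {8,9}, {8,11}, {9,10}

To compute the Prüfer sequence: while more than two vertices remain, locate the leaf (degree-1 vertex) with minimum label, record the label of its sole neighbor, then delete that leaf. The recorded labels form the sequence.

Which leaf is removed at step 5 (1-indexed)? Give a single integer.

Step 1: current leaves = {2,5,7,10}. Remove leaf 2 (neighbor: 4).
Step 2: current leaves = {5,7,10}. Remove leaf 5 (neighbor: 11).
Step 3: current leaves = {7,10,11}. Remove leaf 7 (neighbor: 3).
Step 4: current leaves = {3,10,11}. Remove leaf 3 (neighbor: 1).
Step 5: current leaves = {1,10,11}. Remove leaf 1 (neighbor: 4).

Answer: 1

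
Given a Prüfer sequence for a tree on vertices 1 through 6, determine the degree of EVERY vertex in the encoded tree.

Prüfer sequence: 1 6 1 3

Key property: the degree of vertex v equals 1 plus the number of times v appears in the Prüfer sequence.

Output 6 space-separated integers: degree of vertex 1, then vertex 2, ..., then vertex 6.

p_1 = 1: count[1] becomes 1
p_2 = 6: count[6] becomes 1
p_3 = 1: count[1] becomes 2
p_4 = 3: count[3] becomes 1
Degrees (1 + count): deg[1]=1+2=3, deg[2]=1+0=1, deg[3]=1+1=2, deg[4]=1+0=1, deg[5]=1+0=1, deg[6]=1+1=2

Answer: 3 1 2 1 1 2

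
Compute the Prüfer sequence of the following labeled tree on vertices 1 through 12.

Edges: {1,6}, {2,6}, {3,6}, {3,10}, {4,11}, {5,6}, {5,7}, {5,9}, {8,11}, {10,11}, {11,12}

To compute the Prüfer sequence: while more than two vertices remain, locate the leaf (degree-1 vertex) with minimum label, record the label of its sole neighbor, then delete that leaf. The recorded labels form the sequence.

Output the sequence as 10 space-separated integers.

Step 1: leaves = {1,2,4,7,8,9,12}. Remove smallest leaf 1, emit neighbor 6.
Step 2: leaves = {2,4,7,8,9,12}. Remove smallest leaf 2, emit neighbor 6.
Step 3: leaves = {4,7,8,9,12}. Remove smallest leaf 4, emit neighbor 11.
Step 4: leaves = {7,8,9,12}. Remove smallest leaf 7, emit neighbor 5.
Step 5: leaves = {8,9,12}. Remove smallest leaf 8, emit neighbor 11.
Step 6: leaves = {9,12}. Remove smallest leaf 9, emit neighbor 5.
Step 7: leaves = {5,12}. Remove smallest leaf 5, emit neighbor 6.
Step 8: leaves = {6,12}. Remove smallest leaf 6, emit neighbor 3.
Step 9: leaves = {3,12}. Remove smallest leaf 3, emit neighbor 10.
Step 10: leaves = {10,12}. Remove smallest leaf 10, emit neighbor 11.
Done: 2 vertices remain (11, 12). Sequence = [6 6 11 5 11 5 6 3 10 11]

Answer: 6 6 11 5 11 5 6 3 10 11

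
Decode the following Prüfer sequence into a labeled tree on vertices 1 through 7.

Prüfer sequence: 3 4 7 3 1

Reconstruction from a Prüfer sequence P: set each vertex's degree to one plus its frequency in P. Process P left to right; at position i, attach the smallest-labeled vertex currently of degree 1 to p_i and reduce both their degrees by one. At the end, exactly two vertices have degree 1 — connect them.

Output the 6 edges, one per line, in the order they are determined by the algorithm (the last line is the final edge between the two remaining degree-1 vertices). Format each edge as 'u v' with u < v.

Initial degrees: {1:2, 2:1, 3:3, 4:2, 5:1, 6:1, 7:2}
Step 1: smallest deg-1 vertex = 2, p_1 = 3. Add edge {2,3}. Now deg[2]=0, deg[3]=2.
Step 2: smallest deg-1 vertex = 5, p_2 = 4. Add edge {4,5}. Now deg[5]=0, deg[4]=1.
Step 3: smallest deg-1 vertex = 4, p_3 = 7. Add edge {4,7}. Now deg[4]=0, deg[7]=1.
Step 4: smallest deg-1 vertex = 6, p_4 = 3. Add edge {3,6}. Now deg[6]=0, deg[3]=1.
Step 5: smallest deg-1 vertex = 3, p_5 = 1. Add edge {1,3}. Now deg[3]=0, deg[1]=1.
Final: two remaining deg-1 vertices are 1, 7. Add edge {1,7}.

Answer: 2 3
4 5
4 7
3 6
1 3
1 7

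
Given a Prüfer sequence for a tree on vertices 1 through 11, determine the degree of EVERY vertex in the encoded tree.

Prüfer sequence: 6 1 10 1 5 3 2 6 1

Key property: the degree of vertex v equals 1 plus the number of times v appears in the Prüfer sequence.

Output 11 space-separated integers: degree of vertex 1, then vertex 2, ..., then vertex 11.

Answer: 4 2 2 1 2 3 1 1 1 2 1

Derivation:
p_1 = 6: count[6] becomes 1
p_2 = 1: count[1] becomes 1
p_3 = 10: count[10] becomes 1
p_4 = 1: count[1] becomes 2
p_5 = 5: count[5] becomes 1
p_6 = 3: count[3] becomes 1
p_7 = 2: count[2] becomes 1
p_8 = 6: count[6] becomes 2
p_9 = 1: count[1] becomes 3
Degrees (1 + count): deg[1]=1+3=4, deg[2]=1+1=2, deg[3]=1+1=2, deg[4]=1+0=1, deg[5]=1+1=2, deg[6]=1+2=3, deg[7]=1+0=1, deg[8]=1+0=1, deg[9]=1+0=1, deg[10]=1+1=2, deg[11]=1+0=1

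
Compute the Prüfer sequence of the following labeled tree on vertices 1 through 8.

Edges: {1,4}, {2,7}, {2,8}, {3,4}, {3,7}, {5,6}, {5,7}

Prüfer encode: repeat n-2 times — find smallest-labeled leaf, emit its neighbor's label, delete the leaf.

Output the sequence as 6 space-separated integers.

Step 1: leaves = {1,6,8}. Remove smallest leaf 1, emit neighbor 4.
Step 2: leaves = {4,6,8}. Remove smallest leaf 4, emit neighbor 3.
Step 3: leaves = {3,6,8}. Remove smallest leaf 3, emit neighbor 7.
Step 4: leaves = {6,8}. Remove smallest leaf 6, emit neighbor 5.
Step 5: leaves = {5,8}. Remove smallest leaf 5, emit neighbor 7.
Step 6: leaves = {7,8}. Remove smallest leaf 7, emit neighbor 2.
Done: 2 vertices remain (2, 8). Sequence = [4 3 7 5 7 2]

Answer: 4 3 7 5 7 2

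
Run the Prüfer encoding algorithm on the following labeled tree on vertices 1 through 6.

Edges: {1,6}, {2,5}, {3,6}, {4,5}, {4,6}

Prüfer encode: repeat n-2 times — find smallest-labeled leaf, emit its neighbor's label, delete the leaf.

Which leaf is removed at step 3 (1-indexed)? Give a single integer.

Step 1: current leaves = {1,2,3}. Remove leaf 1 (neighbor: 6).
Step 2: current leaves = {2,3}. Remove leaf 2 (neighbor: 5).
Step 3: current leaves = {3,5}. Remove leaf 3 (neighbor: 6).

Answer: 3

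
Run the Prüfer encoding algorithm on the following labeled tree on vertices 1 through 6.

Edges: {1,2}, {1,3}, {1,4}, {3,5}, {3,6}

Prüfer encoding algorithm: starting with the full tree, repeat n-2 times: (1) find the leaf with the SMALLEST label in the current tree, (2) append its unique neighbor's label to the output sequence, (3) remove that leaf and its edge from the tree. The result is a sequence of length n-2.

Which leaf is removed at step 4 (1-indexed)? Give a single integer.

Step 1: current leaves = {2,4,5,6}. Remove leaf 2 (neighbor: 1).
Step 2: current leaves = {4,5,6}. Remove leaf 4 (neighbor: 1).
Step 3: current leaves = {1,5,6}. Remove leaf 1 (neighbor: 3).
Step 4: current leaves = {5,6}. Remove leaf 5 (neighbor: 3).

Answer: 5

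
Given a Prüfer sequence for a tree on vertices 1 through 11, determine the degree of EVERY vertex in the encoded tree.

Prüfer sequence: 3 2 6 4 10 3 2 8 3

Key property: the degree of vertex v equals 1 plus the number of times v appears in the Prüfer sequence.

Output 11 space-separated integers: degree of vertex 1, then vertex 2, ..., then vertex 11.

Answer: 1 3 4 2 1 2 1 2 1 2 1

Derivation:
p_1 = 3: count[3] becomes 1
p_2 = 2: count[2] becomes 1
p_3 = 6: count[6] becomes 1
p_4 = 4: count[4] becomes 1
p_5 = 10: count[10] becomes 1
p_6 = 3: count[3] becomes 2
p_7 = 2: count[2] becomes 2
p_8 = 8: count[8] becomes 1
p_9 = 3: count[3] becomes 3
Degrees (1 + count): deg[1]=1+0=1, deg[2]=1+2=3, deg[3]=1+3=4, deg[4]=1+1=2, deg[5]=1+0=1, deg[6]=1+1=2, deg[7]=1+0=1, deg[8]=1+1=2, deg[9]=1+0=1, deg[10]=1+1=2, deg[11]=1+0=1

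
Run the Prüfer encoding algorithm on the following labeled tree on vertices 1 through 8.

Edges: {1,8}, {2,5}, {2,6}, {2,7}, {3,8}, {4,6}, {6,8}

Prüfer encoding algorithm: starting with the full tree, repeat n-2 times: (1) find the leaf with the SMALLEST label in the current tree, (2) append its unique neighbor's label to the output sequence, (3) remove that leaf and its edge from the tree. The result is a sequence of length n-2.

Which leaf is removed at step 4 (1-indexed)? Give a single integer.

Step 1: current leaves = {1,3,4,5,7}. Remove leaf 1 (neighbor: 8).
Step 2: current leaves = {3,4,5,7}. Remove leaf 3 (neighbor: 8).
Step 3: current leaves = {4,5,7,8}. Remove leaf 4 (neighbor: 6).
Step 4: current leaves = {5,7,8}. Remove leaf 5 (neighbor: 2).

Answer: 5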